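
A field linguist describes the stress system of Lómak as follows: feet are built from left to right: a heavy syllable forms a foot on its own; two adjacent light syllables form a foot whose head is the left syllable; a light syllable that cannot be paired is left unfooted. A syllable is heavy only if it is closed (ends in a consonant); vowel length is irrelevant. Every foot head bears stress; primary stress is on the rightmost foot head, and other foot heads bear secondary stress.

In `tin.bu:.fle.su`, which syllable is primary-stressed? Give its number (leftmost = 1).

Weights: 1 tin H, 2 bu: L, 3 fle L, 4 su L.
Parse left to right (heavy = foot alone; LL = one foot; stranded L unfooted): (ˈtin) (ˈbu:.fle) su.
Foot heads: 1, 2.
Primary stress on the rightmost head = syllable 2.
Primary stress: syllable 2 → tin.ˈbu:.fle.su.

2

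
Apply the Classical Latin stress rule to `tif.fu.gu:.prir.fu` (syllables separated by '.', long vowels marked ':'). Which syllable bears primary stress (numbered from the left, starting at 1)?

Classical Latin: stress the penult if heavy (long vowel or closed), else the antepenult.
Weights: 3 gu: H, 4 prir H, 5 fu L.
The penult (syllable 4, prir) is heavy, so it takes stress.
Stress on syllable 4: tif.fu.gu:.ˈprir.fu.

4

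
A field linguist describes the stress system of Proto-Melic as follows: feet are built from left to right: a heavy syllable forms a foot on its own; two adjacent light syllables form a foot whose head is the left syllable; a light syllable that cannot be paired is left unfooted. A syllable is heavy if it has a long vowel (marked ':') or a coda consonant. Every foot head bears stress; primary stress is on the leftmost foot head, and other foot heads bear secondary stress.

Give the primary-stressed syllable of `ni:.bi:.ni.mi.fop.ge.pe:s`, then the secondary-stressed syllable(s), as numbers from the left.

primary 1, secondary 2, 3, 5, 7

Weights: 1 ni: H, 2 bi: H, 3 ni L, 4 mi L, 5 fop H, 6 ge L, 7 pe:s H.
Parse left to right (heavy = foot alone; LL = one foot; stranded L unfooted): (ˈni:) (ˈbi:) (ˈni.mi) (ˈfop) ge (ˈpe:s).
Foot heads: 1, 2, 3, 5, 7.
Primary stress on the leftmost head = syllable 1.
Secondary stress on 2, 3, 5, 7: ˈni:.ˌbi:.ˌni.mi.ˌfop.ge.ˌpe:s.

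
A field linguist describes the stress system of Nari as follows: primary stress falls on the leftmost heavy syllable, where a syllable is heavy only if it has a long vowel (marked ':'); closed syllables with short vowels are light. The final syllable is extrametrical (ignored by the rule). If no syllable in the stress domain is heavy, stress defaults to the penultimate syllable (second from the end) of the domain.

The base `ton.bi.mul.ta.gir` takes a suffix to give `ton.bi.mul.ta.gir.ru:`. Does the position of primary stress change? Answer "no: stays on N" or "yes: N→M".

Base `ton.bi.mul.ta.gir` (5 syllables):
  The final syllable (5, gir) is extrametrical; the stress domain is syllables 1–4.
  Weights: 1 ton L, 2 bi L, 3 mul L, 4 ta L.
  No heavy syllable in the domain; default to the penultimate syllable (second from the end) of the domain = syllable 3.
  → primary stress on syllable 3.
Suffixed `ton.bi.mul.ta.gir.ru:` (6 syllables):
  The final syllable (6, ru:) is extrametrical; the stress domain is syllables 1–5.
  Weights: 1 ton L, 2 bi L, 3 mul L, 4 ta L, 5 gir L.
  No heavy syllable in the domain; default to the penultimate syllable (second from the end) of the domain = syllable 4.
  → primary stress on syllable 4.

yes: 3→4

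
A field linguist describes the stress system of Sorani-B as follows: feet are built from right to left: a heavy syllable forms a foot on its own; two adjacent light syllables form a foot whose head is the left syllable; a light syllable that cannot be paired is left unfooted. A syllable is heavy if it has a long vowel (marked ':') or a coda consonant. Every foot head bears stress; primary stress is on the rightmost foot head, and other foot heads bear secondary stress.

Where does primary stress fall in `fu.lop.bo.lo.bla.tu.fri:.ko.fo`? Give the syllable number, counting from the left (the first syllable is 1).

8

Weights: 1 fu L, 2 lop H, 3 bo L, 4 lo L, 5 bla L, 6 tu L, 7 fri: H, 8 ko L, 9 fo L.
Parse right to left (heavy = foot alone; LL = one foot; stranded L unfooted): fu (ˈlop) (ˈbo.lo) (ˈbla.tu) (ˈfri:) (ˈko.fo).
Foot heads: 2, 3, 5, 7, 8.
Primary stress on the rightmost head = syllable 8.
Primary stress: syllable 8 → fu.lop.bo.lo.bla.tu.fri:.ˈko.fo.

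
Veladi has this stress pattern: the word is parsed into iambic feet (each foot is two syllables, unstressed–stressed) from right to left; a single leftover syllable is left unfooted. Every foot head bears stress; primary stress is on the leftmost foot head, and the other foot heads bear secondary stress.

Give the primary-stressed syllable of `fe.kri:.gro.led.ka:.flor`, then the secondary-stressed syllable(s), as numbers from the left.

primary 2, secondary 4, 6

Parse right to left into iambic (σˈσ) feet: (fe.ˈkri:) (gro.ˈled) (ka:.ˈflor).
Foot heads (stressed positions): 2, 4, 6.
End Rule Leftmost: primary stress on the leftmost head = syllable 2.
Secondary stress on 4, 6: fe.ˈkri:.gro.ˌled.ka:.ˌflor.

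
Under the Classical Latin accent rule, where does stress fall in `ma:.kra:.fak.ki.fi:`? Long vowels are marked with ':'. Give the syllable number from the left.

3

Classical Latin: stress the penult if heavy (long vowel or closed), else the antepenult.
Weights: 3 fak H, 4 ki L, 5 fi: H.
The penult (syllable 4, ki) is light, so stress falls on the antepenult (syllable 3, fak).
Stress on syllable 3: ma:.kra:.ˈfak.ki.fi:.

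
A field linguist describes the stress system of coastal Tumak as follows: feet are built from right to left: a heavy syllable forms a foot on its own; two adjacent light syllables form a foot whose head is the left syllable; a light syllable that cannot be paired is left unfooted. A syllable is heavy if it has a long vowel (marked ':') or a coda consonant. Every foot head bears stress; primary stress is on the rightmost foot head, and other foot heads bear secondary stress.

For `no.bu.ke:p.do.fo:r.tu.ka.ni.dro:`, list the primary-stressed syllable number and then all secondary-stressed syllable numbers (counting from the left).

primary 9, secondary 1, 3, 5, 7

Weights: 1 no L, 2 bu L, 3 ke:p H, 4 do L, 5 fo:r H, 6 tu L, 7 ka L, 8 ni L, 9 dro: H.
Parse right to left (heavy = foot alone; LL = one foot; stranded L unfooted): (ˈno.bu) (ˈke:p) do (ˈfo:r) tu (ˈka.ni) (ˈdro:).
Foot heads: 1, 3, 5, 7, 9.
Primary stress on the rightmost head = syllable 9.
Secondary stress on 1, 3, 5, 7: ˌno.bu.ˌke:p.do.ˌfo:r.tu.ˌka.ni.ˈdro:.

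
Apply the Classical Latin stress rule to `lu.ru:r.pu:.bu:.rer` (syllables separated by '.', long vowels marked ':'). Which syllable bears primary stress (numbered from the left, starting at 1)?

Classical Latin: stress the penult if heavy (long vowel or closed), else the antepenult.
Weights: 3 pu: H, 4 bu: H, 5 rer H.
The penult (syllable 4, bu:) is heavy, so it takes stress.
Stress on syllable 4: lu.ru:r.pu:.ˈbu:.rer.

4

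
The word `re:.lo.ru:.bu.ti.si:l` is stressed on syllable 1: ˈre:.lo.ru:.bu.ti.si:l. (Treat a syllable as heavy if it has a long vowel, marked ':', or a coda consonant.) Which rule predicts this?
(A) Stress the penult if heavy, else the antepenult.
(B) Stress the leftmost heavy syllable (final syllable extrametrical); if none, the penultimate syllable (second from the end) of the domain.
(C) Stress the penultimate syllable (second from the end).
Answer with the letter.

Rule A → syllable 4 (observed: 1).
Rule B → syllable 1 ✓.
Rule C → syllable 5 (observed: 1).

B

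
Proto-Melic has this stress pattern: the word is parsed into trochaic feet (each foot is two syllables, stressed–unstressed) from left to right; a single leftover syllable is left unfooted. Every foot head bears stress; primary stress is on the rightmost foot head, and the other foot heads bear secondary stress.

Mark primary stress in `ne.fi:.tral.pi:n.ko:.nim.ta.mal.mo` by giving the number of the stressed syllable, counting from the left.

7

Parse left to right into trochaic (ˈσσ) feet: (ˈne.fi:) (ˈtral.pi:n) (ˈko:.nim) (ˈta.mal) mo. Syllable 9 is left unfooted.
Foot heads (stressed positions): 1, 3, 5, 7.
End Rule Rightmost: primary stress on the rightmost head = syllable 7.
Primary stress: syllable 7 → ne.fi:.tral.pi:n.ko:.nim.ˈta.mal.mo.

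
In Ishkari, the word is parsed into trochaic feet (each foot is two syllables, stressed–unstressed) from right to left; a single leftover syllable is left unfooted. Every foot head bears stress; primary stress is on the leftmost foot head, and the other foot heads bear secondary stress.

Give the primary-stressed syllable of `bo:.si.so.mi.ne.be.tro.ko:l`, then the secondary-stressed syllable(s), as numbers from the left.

primary 1, secondary 3, 5, 7

Parse right to left into trochaic (ˈσσ) feet: (ˈbo:.si) (ˈso.mi) (ˈne.be) (ˈtro.ko:l).
Foot heads (stressed positions): 1, 3, 5, 7.
End Rule Leftmost: primary stress on the leftmost head = syllable 1.
Secondary stress on 3, 5, 7: ˈbo:.si.ˌso.mi.ˌne.be.ˌtro.ko:l.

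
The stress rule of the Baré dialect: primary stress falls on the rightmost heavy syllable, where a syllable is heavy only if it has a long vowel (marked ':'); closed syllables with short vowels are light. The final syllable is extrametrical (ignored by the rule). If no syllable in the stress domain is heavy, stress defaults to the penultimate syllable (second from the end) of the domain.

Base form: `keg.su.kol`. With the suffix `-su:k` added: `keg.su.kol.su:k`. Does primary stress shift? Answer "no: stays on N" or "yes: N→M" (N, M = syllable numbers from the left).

Base `keg.su.kol` (3 syllables):
  The final syllable (3, kol) is extrametrical; the stress domain is syllables 1–2.
  Weights: 1 keg L, 2 su L.
  No heavy syllable in the domain; default to the penultimate syllable (second from the end) of the domain = syllable 1.
  → primary stress on syllable 1.
Suffixed `keg.su.kol.su:k` (4 syllables):
  The final syllable (4, su:k) is extrametrical; the stress domain is syllables 1–3.
  Weights: 1 keg L, 2 su L, 3 kol L.
  No heavy syllable in the domain; default to the penultimate syllable (second from the end) of the domain = syllable 2.
  → primary stress on syllable 2.

yes: 1→2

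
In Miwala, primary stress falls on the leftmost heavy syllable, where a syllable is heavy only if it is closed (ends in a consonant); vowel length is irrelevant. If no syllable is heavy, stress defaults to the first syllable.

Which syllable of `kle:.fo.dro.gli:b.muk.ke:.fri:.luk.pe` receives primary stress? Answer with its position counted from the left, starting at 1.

4

Weights: 1 kle: L, 2 fo L, 3 dro L, 4 gli:b H, 5 muk H, 6 ke: L, 7 fri: L, 8 luk H, 9 pe L.
Heavy syllables in the domain: 4, 5, 8. The leftmost is syllable 4 (gli:b).
Primary stress: syllable 4 → kle:.fo.dro.ˈgli:b.muk.ke:.fri:.luk.pe.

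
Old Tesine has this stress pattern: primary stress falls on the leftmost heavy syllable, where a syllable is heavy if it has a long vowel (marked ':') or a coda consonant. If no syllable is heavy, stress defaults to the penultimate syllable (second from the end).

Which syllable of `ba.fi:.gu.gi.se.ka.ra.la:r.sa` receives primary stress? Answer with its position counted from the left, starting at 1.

2

Weights: 1 ba L, 2 fi: H, 3 gu L, 4 gi L, 5 se L, 6 ka L, 7 ra L, 8 la:r H, 9 sa L.
Heavy syllables in the domain: 2, 8. The leftmost is syllable 2 (fi:).
Primary stress: syllable 2 → ba.ˈfi:.gu.gi.se.ka.ra.la:r.sa.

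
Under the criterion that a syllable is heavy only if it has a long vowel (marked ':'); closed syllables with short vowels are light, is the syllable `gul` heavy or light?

light

`gul`: short vowel, closed (coda /l/). Short vowel → light.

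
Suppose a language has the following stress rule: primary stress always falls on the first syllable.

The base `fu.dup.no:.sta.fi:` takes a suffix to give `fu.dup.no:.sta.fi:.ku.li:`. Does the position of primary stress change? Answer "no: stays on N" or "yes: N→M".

Base `fu.dup.no:.sta.fi:` (5 syllables):
  The word has 5 syllables; the first syllable is syllable 1 (fu).
  → primary stress on syllable 1.
Suffixed `fu.dup.no:.sta.fi:.ku.li:` (7 syllables):
  The word has 7 syllables; the first syllable is syllable 1 (fu).
  → primary stress on syllable 1.

no: stays on 1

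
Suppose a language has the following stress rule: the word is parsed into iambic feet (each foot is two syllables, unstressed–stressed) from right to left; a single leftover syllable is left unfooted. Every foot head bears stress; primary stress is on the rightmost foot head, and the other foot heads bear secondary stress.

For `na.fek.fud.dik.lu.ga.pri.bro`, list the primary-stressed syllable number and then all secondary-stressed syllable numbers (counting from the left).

primary 8, secondary 2, 4, 6

Parse right to left into iambic (σˈσ) feet: (na.ˈfek) (fud.ˈdik) (lu.ˈga) (pri.ˈbro).
Foot heads (stressed positions): 2, 4, 6, 8.
End Rule Rightmost: primary stress on the rightmost head = syllable 8.
Secondary stress on 2, 4, 6: na.ˌfek.fud.ˌdik.lu.ˌga.pri.ˈbro.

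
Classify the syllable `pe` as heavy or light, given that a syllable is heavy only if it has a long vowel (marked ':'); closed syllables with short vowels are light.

`pe`: short vowel, open (no coda). Short vowel → light.

light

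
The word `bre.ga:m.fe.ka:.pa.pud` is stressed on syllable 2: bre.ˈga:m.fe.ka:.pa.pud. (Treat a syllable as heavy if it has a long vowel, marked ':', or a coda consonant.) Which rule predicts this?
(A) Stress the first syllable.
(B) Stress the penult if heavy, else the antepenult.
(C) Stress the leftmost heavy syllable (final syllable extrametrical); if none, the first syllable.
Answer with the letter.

Rule A → syllable 1 (observed: 2).
Rule B → syllable 4 (observed: 2).
Rule C → syllable 2 ✓.

C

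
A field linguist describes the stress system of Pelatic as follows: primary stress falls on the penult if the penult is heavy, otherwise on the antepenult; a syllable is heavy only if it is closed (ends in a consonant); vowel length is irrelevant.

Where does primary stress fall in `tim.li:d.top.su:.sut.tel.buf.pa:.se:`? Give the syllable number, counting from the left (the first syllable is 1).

Weights: 7 buf H, 8 pa: L, 9 se: L.
The penult (syllable 8, pa:) is light, so stress falls on the antepenult (syllable 7, buf).
Primary stress: syllable 7 → tim.li:d.top.su:.sut.tel.ˈbuf.pa:.se:.

7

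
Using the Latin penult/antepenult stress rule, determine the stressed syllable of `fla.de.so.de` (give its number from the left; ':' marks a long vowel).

Classical Latin: stress the penult if heavy (long vowel or closed), else the antepenult.
Weights: 2 de L, 3 so L, 4 de L.
The penult (syllable 3, so) is light, so stress falls on the antepenult (syllable 2, de).
Stress on syllable 2: fla.ˈde.so.de.

2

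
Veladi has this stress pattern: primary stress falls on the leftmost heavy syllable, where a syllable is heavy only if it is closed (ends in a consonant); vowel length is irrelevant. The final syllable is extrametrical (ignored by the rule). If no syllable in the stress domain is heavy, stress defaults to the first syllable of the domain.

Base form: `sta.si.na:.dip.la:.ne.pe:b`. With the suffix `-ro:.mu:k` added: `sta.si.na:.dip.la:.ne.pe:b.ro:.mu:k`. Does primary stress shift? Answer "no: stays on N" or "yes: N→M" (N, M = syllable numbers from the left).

no: stays on 4

Base `sta.si.na:.dip.la:.ne.pe:b` (7 syllables):
  The final syllable (7, pe:b) is extrametrical; the stress domain is syllables 1–6.
  Weights: 1 sta L, 2 si L, 3 na: L, 4 dip H, 5 la: L, 6 ne L.
  Heavy syllables in the domain: 4. The leftmost is syllable 4 (dip).
  → primary stress on syllable 4.
Suffixed `sta.si.na:.dip.la:.ne.pe:b.ro:.mu:k` (9 syllables):
  The final syllable (9, mu:k) is extrametrical; the stress domain is syllables 1–8.
  Weights: 1 sta L, 2 si L, 3 na: L, 4 dip H, 5 la: L, 6 ne L, 7 pe:b H, 8 ro: L.
  Heavy syllables in the domain: 4, 7. The leftmost is syllable 4 (dip).
  → primary stress on syllable 4.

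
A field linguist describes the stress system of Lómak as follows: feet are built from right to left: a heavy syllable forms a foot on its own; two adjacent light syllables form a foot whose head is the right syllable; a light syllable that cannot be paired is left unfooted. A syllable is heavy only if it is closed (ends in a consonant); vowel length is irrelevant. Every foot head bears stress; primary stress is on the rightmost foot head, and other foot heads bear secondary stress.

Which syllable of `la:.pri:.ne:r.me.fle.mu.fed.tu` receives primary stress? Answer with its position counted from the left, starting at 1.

7

Weights: 1 la: L, 2 pri: L, 3 ne:r H, 4 me L, 5 fle L, 6 mu L, 7 fed H, 8 tu L.
Parse right to left (heavy = foot alone; LL = one foot; stranded L unfooted): (la:.ˈpri:) (ˈne:r) me (fle.ˈmu) (ˈfed) tu.
Foot heads: 2, 3, 6, 7.
Primary stress on the rightmost head = syllable 7.
Primary stress: syllable 7 → la:.pri:.ne:r.me.fle.mu.ˈfed.tu.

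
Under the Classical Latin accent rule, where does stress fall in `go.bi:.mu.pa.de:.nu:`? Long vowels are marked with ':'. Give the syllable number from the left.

5

Classical Latin: stress the penult if heavy (long vowel or closed), else the antepenult.
Weights: 4 pa L, 5 de: H, 6 nu: H.
The penult (syllable 5, de:) is heavy, so it takes stress.
Stress on syllable 5: go.bi:.mu.pa.ˈde:.nu:.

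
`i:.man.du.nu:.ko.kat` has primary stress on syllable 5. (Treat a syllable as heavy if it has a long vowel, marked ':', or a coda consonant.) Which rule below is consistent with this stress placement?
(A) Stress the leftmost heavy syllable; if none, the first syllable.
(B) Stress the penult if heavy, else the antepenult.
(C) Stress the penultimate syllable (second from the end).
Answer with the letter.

C

Rule A → syllable 1 (observed: 5).
Rule B → syllable 4 (observed: 5).
Rule C → syllable 5 ✓.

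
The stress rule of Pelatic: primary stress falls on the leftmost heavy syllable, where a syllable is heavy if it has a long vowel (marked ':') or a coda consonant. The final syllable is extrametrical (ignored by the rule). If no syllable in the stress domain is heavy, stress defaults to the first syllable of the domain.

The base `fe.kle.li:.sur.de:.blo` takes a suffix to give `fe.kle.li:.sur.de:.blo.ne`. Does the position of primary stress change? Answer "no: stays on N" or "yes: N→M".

Base `fe.kle.li:.sur.de:.blo` (6 syllables):
  The final syllable (6, blo) is extrametrical; the stress domain is syllables 1–5.
  Weights: 1 fe L, 2 kle L, 3 li: H, 4 sur H, 5 de: H.
  Heavy syllables in the domain: 3, 4, 5. The leftmost is syllable 3 (li:).
  → primary stress on syllable 3.
Suffixed `fe.kle.li:.sur.de:.blo.ne` (7 syllables):
  The final syllable (7, ne) is extrametrical; the stress domain is syllables 1–6.
  Weights: 1 fe L, 2 kle L, 3 li: H, 4 sur H, 5 de: H, 6 blo L.
  Heavy syllables in the domain: 3, 4, 5. The leftmost is syllable 3 (li:).
  → primary stress on syllable 3.

no: stays on 3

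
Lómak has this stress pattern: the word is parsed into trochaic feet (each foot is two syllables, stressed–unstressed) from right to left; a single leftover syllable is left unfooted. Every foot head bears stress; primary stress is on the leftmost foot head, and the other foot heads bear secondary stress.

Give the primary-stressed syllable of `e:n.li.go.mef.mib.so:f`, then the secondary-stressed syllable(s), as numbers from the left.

Parse right to left into trochaic (ˈσσ) feet: (ˈe:n.li) (ˈgo.mef) (ˈmib.so:f).
Foot heads (stressed positions): 1, 3, 5.
End Rule Leftmost: primary stress on the leftmost head = syllable 1.
Secondary stress on 3, 5: ˈe:n.li.ˌgo.mef.ˌmib.so:f.

primary 1, secondary 3, 5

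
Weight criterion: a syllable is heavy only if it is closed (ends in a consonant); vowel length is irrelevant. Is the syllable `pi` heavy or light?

light

`pi`: short vowel, open (no coda). Open (no coda) → light.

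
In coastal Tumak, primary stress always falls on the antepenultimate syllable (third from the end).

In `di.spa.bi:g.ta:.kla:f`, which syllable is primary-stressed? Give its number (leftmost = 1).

3

The word has 5 syllables; the antepenultimate syllable (third from the end) is syllable 3 (bi:g).
Primary stress: syllable 3 → di.spa.ˈbi:g.ta:.kla:f.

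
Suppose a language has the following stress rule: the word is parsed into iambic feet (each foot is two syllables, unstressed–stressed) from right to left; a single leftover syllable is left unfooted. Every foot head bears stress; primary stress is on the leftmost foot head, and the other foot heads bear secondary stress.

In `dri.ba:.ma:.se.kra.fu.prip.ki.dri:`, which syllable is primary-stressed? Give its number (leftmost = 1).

3

Parse right to left into iambic (σˈσ) feet: dri (ba:.ˈma:) (se.ˈkra) (fu.ˈprip) (ki.ˈdri:). Syllable 1 is left unfooted.
Foot heads (stressed positions): 3, 5, 7, 9.
End Rule Leftmost: primary stress on the leftmost head = syllable 3.
Primary stress: syllable 3 → dri.ba:.ˈma:.se.kra.fu.prip.ki.dri:.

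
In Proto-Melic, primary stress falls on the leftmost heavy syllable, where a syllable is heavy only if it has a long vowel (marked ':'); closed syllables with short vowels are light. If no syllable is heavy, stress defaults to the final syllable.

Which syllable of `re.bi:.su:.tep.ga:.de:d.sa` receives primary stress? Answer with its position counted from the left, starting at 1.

Weights: 1 re L, 2 bi: H, 3 su: H, 4 tep L, 5 ga: H, 6 de:d H, 7 sa L.
Heavy syllables in the domain: 2, 3, 5, 6. The leftmost is syllable 2 (bi:).
Primary stress: syllable 2 → re.ˈbi:.su:.tep.ga:.de:d.sa.

2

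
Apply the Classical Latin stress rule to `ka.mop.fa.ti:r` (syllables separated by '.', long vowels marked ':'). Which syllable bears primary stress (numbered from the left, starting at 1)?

Classical Latin: stress the penult if heavy (long vowel or closed), else the antepenult.
Weights: 2 mop H, 3 fa L, 4 ti:r H.
The penult (syllable 3, fa) is light, so stress falls on the antepenult (syllable 2, mop).
Stress on syllable 2: ka.ˈmop.fa.ti:r.

2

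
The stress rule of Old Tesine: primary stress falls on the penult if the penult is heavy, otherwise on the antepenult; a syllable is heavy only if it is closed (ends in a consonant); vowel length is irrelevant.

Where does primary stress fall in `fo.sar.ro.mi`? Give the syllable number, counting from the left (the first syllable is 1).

2

Weights: 2 sar H, 3 ro L, 4 mi L.
The penult (syllable 3, ro) is light, so stress falls on the antepenult (syllable 2, sar).
Primary stress: syllable 2 → fo.ˈsar.ro.mi.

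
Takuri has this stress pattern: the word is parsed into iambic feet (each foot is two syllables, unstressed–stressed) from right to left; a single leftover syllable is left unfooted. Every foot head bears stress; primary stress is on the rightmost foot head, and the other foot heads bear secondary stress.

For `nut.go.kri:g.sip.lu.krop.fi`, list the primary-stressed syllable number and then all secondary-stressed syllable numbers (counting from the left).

Parse right to left into iambic (σˈσ) feet: nut (go.ˈkri:g) (sip.ˈlu) (krop.ˈfi). Syllable 1 is left unfooted.
Foot heads (stressed positions): 3, 5, 7.
End Rule Rightmost: primary stress on the rightmost head = syllable 7.
Secondary stress on 3, 5: nut.go.ˌkri:g.sip.ˌlu.krop.ˈfi.

primary 7, secondary 3, 5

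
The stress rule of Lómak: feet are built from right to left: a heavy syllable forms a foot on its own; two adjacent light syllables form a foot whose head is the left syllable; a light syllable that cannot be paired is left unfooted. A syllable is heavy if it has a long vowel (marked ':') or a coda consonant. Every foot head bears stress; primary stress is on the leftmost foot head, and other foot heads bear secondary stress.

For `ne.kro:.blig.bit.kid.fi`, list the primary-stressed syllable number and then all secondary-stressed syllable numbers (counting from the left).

primary 2, secondary 3, 4, 5

Weights: 1 ne L, 2 kro: H, 3 blig H, 4 bit H, 5 kid H, 6 fi L.
Parse right to left (heavy = foot alone; LL = one foot; stranded L unfooted): ne (ˈkro:) (ˈblig) (ˈbit) (ˈkid) fi.
Foot heads: 2, 3, 4, 5.
Primary stress on the leftmost head = syllable 2.
Secondary stress on 3, 4, 5: ne.ˈkro:.ˌblig.ˌbit.ˌkid.fi.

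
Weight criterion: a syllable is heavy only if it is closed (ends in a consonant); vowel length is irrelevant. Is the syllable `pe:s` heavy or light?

`pe:s`: long vowel, closed (coda /s/). Closed (coda /s/) → heavy.

heavy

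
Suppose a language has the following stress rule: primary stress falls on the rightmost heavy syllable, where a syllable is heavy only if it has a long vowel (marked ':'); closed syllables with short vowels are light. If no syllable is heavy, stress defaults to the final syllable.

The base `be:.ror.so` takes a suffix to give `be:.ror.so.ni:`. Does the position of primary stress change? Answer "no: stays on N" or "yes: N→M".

Base `be:.ror.so` (3 syllables):
  Weights: 1 be: H, 2 ror L, 3 so L.
  Heavy syllables in the domain: 1. The rightmost is syllable 1 (be:).
  → primary stress on syllable 1.
Suffixed `be:.ror.so.ni:` (4 syllables):
  Weights: 1 be: H, 2 ror L, 3 so L, 4 ni: H.
  Heavy syllables in the domain: 1, 4. The rightmost is syllable 4 (ni:).
  → primary stress on syllable 4.

yes: 1→4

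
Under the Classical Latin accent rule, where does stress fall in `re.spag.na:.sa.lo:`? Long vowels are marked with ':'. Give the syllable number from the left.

3

Classical Latin: stress the penult if heavy (long vowel or closed), else the antepenult.
Weights: 3 na: H, 4 sa L, 5 lo: H.
The penult (syllable 4, sa) is light, so stress falls on the antepenult (syllable 3, na:).
Stress on syllable 3: re.spag.ˈna:.sa.lo:.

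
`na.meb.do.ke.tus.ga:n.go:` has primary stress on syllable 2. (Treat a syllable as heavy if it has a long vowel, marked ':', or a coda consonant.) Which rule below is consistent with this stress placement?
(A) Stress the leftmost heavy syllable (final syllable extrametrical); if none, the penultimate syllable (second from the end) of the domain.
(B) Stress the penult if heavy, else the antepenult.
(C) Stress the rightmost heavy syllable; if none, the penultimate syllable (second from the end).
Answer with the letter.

Rule A → syllable 2 ✓.
Rule B → syllable 6 (observed: 2).
Rule C → syllable 7 (observed: 2).

A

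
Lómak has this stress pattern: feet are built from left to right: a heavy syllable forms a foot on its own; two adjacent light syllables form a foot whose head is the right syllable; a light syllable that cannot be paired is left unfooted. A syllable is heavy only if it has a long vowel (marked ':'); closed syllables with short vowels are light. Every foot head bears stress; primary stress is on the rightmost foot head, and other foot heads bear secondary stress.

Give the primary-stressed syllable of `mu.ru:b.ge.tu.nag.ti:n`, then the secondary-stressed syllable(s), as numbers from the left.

Weights: 1 mu L, 2 ru:b H, 3 ge L, 4 tu L, 5 nag L, 6 ti:n H.
Parse left to right (heavy = foot alone; LL = one foot; stranded L unfooted): mu (ˈru:b) (ge.ˈtu) nag (ˈti:n).
Foot heads: 2, 4, 6.
Primary stress on the rightmost head = syllable 6.
Secondary stress on 2, 4: mu.ˌru:b.ge.ˌtu.nag.ˈti:n.

primary 6, secondary 2, 4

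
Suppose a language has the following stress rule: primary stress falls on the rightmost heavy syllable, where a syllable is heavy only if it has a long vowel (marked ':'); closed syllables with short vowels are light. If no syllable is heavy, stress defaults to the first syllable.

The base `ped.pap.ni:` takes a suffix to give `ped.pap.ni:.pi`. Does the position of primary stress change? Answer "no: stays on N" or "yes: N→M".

no: stays on 3

Base `ped.pap.ni:` (3 syllables):
  Weights: 1 ped L, 2 pap L, 3 ni: H.
  Heavy syllables in the domain: 3. The rightmost is syllable 3 (ni:).
  → primary stress on syllable 3.
Suffixed `ped.pap.ni:.pi` (4 syllables):
  Weights: 1 ped L, 2 pap L, 3 ni: H, 4 pi L.
  Heavy syllables in the domain: 3. The rightmost is syllable 3 (ni:).
  → primary stress on syllable 3.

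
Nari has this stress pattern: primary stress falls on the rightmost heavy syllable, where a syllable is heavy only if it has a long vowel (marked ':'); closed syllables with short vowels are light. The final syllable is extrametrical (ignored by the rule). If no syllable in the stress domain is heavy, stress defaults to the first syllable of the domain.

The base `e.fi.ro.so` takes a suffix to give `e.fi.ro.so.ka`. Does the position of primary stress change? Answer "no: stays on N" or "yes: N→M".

Base `e.fi.ro.so` (4 syllables):
  The final syllable (4, so) is extrametrical; the stress domain is syllables 1–3.
  Weights: 1 e L, 2 fi L, 3 ro L.
  No heavy syllable in the domain; default to the first syllable of the domain = syllable 1.
  → primary stress on syllable 1.
Suffixed `e.fi.ro.so.ka` (5 syllables):
  The final syllable (5, ka) is extrametrical; the stress domain is syllables 1–4.
  Weights: 1 e L, 2 fi L, 3 ro L, 4 so L.
  No heavy syllable in the domain; default to the first syllable of the domain = syllable 1.
  → primary stress on syllable 1.

no: stays on 1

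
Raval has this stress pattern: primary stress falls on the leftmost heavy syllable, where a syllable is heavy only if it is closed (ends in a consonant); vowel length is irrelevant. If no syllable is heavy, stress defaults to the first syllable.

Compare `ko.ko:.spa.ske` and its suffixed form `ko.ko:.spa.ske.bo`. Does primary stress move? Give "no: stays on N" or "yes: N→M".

Base `ko.ko:.spa.ske` (4 syllables):
  Weights: 1 ko L, 2 ko: L, 3 spa L, 4 ske L.
  No heavy syllable in the domain; default to the first syllable = syllable 1.
  → primary stress on syllable 1.
Suffixed `ko.ko:.spa.ske.bo` (5 syllables):
  Weights: 1 ko L, 2 ko: L, 3 spa L, 4 ske L, 5 bo L.
  No heavy syllable in the domain; default to the first syllable = syllable 1.
  → primary stress on syllable 1.

no: stays on 1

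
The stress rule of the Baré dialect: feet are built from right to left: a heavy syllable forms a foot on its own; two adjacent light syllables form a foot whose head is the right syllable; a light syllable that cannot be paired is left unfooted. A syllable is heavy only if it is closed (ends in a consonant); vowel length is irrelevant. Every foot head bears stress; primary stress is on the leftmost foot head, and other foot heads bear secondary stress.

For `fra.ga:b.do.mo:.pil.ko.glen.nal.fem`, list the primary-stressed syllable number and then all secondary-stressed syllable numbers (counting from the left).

primary 2, secondary 4, 5, 7, 8, 9

Weights: 1 fra L, 2 ga:b H, 3 do L, 4 mo: L, 5 pil H, 6 ko L, 7 glen H, 8 nal H, 9 fem H.
Parse right to left (heavy = foot alone; LL = one foot; stranded L unfooted): fra (ˈga:b) (do.ˈmo:) (ˈpil) ko (ˈglen) (ˈnal) (ˈfem).
Foot heads: 2, 4, 5, 7, 8, 9.
Primary stress on the leftmost head = syllable 2.
Secondary stress on 4, 5, 7, 8, 9: fra.ˈga:b.do.ˌmo:.ˌpil.ko.ˌglen.ˌnal.ˌfem.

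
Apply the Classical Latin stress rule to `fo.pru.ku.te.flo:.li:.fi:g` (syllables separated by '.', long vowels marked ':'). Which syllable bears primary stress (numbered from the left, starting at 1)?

6

Classical Latin: stress the penult if heavy (long vowel or closed), else the antepenult.
Weights: 5 flo: H, 6 li: H, 7 fi:g H.
The penult (syllable 6, li:) is heavy, so it takes stress.
Stress on syllable 6: fo.pru.ku.te.flo:.ˈli:.fi:g.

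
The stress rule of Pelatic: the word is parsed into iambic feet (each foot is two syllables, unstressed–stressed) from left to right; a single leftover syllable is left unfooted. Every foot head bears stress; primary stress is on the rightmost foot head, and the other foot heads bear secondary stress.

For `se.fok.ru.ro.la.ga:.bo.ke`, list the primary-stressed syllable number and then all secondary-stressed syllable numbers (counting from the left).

primary 8, secondary 2, 4, 6

Parse left to right into iambic (σˈσ) feet: (se.ˈfok) (ru.ˈro) (la.ˈga:) (bo.ˈke).
Foot heads (stressed positions): 2, 4, 6, 8.
End Rule Rightmost: primary stress on the rightmost head = syllable 8.
Secondary stress on 2, 4, 6: se.ˌfok.ru.ˌro.la.ˌga:.bo.ˈke.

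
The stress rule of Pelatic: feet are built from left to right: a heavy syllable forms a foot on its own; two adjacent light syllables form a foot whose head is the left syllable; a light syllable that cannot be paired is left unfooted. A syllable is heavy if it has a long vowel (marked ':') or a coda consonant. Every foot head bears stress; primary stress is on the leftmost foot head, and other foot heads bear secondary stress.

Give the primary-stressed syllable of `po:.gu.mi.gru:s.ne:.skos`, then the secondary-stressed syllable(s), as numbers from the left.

Weights: 1 po: H, 2 gu L, 3 mi L, 4 gru:s H, 5 ne: H, 6 skos H.
Parse left to right (heavy = foot alone; LL = one foot; stranded L unfooted): (ˈpo:) (ˈgu.mi) (ˈgru:s) (ˈne:) (ˈskos).
Foot heads: 1, 2, 4, 5, 6.
Primary stress on the leftmost head = syllable 1.
Secondary stress on 2, 4, 5, 6: ˈpo:.ˌgu.mi.ˌgru:s.ˌne:.ˌskos.

primary 1, secondary 2, 4, 5, 6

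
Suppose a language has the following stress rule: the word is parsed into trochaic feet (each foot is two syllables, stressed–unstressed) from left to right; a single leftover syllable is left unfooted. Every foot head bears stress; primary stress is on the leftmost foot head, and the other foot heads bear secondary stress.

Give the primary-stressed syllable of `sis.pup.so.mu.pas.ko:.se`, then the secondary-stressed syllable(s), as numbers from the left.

primary 1, secondary 3, 5

Parse left to right into trochaic (ˈσσ) feet: (ˈsis.pup) (ˈso.mu) (ˈpas.ko:) se. Syllable 7 is left unfooted.
Foot heads (stressed positions): 1, 3, 5.
End Rule Leftmost: primary stress on the leftmost head = syllable 1.
Secondary stress on 3, 5: ˈsis.pup.ˌso.mu.ˌpas.ko:.se.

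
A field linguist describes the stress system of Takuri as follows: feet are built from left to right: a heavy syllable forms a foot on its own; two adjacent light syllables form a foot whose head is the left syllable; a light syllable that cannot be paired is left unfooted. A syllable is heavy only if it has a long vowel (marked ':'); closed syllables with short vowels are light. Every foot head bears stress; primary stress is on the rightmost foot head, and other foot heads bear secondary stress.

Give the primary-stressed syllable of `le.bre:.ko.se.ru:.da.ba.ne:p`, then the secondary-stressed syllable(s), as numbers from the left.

primary 8, secondary 2, 3, 5, 6

Weights: 1 le L, 2 bre: H, 3 ko L, 4 se L, 5 ru: H, 6 da L, 7 ba L, 8 ne:p H.
Parse left to right (heavy = foot alone; LL = one foot; stranded L unfooted): le (ˈbre:) (ˈko.se) (ˈru:) (ˈda.ba) (ˈne:p).
Foot heads: 2, 3, 5, 6, 8.
Primary stress on the rightmost head = syllable 8.
Secondary stress on 2, 3, 5, 6: le.ˌbre:.ˌko.se.ˌru:.ˌda.ba.ˈne:p.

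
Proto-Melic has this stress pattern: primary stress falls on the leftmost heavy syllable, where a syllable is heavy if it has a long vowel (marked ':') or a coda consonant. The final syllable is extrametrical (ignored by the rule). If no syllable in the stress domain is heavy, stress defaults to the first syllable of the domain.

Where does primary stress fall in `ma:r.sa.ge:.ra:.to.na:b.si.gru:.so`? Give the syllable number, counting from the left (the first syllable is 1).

1

The final syllable (9, so) is extrametrical; the stress domain is syllables 1–8.
Weights: 1 ma:r H, 2 sa L, 3 ge: H, 4 ra: H, 5 to L, 6 na:b H, 7 si L, 8 gru: H.
Heavy syllables in the domain: 1, 3, 4, 6, 8. The leftmost is syllable 1 (ma:r).
Primary stress: syllable 1 → ˈma:r.sa.ge:.ra:.to.na:b.si.gru:.so.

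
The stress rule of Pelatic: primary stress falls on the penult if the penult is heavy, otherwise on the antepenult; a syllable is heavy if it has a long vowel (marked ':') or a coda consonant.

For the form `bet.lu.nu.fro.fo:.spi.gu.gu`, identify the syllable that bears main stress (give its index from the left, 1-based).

6

Weights: 6 spi L, 7 gu L, 8 gu L.
The penult (syllable 7, gu) is light, so stress falls on the antepenult (syllable 6, spi).
Primary stress: syllable 6 → bet.lu.nu.fro.fo:.ˈspi.gu.gu.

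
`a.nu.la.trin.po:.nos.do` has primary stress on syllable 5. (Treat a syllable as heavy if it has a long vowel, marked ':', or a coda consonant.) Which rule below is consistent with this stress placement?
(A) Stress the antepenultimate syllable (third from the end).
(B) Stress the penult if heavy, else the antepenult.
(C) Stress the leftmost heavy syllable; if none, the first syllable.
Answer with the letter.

Rule A → syllable 5 ✓.
Rule B → syllable 6 (observed: 5).
Rule C → syllable 4 (observed: 5).

A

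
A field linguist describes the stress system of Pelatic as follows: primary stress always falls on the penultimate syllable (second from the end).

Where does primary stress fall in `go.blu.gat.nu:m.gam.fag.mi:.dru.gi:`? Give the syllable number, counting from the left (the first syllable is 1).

8

The word has 9 syllables; the penultimate syllable (second from the end) is syllable 8 (dru).
Primary stress: syllable 8 → go.blu.gat.nu:m.gam.fag.mi:.ˈdru.gi:.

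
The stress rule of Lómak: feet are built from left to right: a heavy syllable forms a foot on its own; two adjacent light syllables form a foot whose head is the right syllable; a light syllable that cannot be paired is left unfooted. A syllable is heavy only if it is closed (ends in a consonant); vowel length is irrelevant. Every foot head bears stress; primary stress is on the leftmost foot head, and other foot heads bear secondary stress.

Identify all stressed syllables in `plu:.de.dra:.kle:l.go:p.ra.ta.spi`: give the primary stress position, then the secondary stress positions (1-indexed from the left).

Weights: 1 plu: L, 2 de L, 3 dra: L, 4 kle:l H, 5 go:p H, 6 ra L, 7 ta L, 8 spi L.
Parse left to right (heavy = foot alone; LL = one foot; stranded L unfooted): (plu:.ˈde) dra: (ˈkle:l) (ˈgo:p) (ra.ˈta) spi.
Foot heads: 2, 4, 5, 7.
Primary stress on the leftmost head = syllable 2.
Secondary stress on 4, 5, 7: plu:.ˈde.dra:.ˌkle:l.ˌgo:p.ra.ˌta.spi.

primary 2, secondary 4, 5, 7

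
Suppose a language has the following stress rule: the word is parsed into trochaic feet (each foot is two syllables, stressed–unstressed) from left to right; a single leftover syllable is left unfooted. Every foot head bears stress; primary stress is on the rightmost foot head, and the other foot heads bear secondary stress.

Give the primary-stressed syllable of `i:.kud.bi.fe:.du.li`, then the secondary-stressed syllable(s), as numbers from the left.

Parse left to right into trochaic (ˈσσ) feet: (ˈi:.kud) (ˈbi.fe:) (ˈdu.li).
Foot heads (stressed positions): 1, 3, 5.
End Rule Rightmost: primary stress on the rightmost head = syllable 5.
Secondary stress on 1, 3: ˌi:.kud.ˌbi.fe:.ˈdu.li.

primary 5, secondary 1, 3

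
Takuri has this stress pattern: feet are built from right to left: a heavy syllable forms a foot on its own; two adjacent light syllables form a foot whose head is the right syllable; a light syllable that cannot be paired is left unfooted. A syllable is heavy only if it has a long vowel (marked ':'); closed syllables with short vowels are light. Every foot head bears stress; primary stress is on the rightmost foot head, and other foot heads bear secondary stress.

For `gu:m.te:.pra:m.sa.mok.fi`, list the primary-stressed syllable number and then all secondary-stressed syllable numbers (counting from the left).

Weights: 1 gu:m H, 2 te: H, 3 pra:m H, 4 sa L, 5 mok L, 6 fi L.
Parse right to left (heavy = foot alone; LL = one foot; stranded L unfooted): (ˈgu:m) (ˈte:) (ˈpra:m) sa (mok.ˈfi).
Foot heads: 1, 2, 3, 6.
Primary stress on the rightmost head = syllable 6.
Secondary stress on 1, 2, 3: ˌgu:m.ˌte:.ˌpra:m.sa.mok.ˈfi.

primary 6, secondary 1, 2, 3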